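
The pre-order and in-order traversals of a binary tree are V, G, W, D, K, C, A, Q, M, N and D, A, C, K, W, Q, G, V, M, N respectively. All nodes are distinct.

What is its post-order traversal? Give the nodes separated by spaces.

A C K D Q W G N M V

The first element of pre-order is the root; it splits in-order into left and right subtrees.
Root V: left subtree has 7 nodes {D, A, C, K, W, Q, G}, right has 2 {M, N}.
  Root G: left subtree has 6 nodes {D, A, C, K, W, Q}, right has 0 { }.
    Root W: left subtree has 4 nodes {D, A, C, K}, right has 1 {Q}.
      Root D: left subtree has 0 nodes { }, right has 3 {A, C, K}.
        Root K: left subtree has 2 nodes {A, C}, right has 0 { }.
          Root C: left subtree has 1 node {A}, right has 0 { }.
  Root M: left subtree has 0 nodes { }, right has 1 {N}.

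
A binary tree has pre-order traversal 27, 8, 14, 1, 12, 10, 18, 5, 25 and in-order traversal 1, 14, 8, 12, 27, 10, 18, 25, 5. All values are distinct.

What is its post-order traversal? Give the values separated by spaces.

1 14 12 8 25 5 18 10 27

The first element of pre-order is the root; it splits in-order into left and right subtrees.
Root 27: left subtree has 4 nodes {1, 14, 8, 12}, right has 4 {10, 18, 25, 5}.
  Root 8: left subtree has 2 nodes {1, 14}, right has 1 {12}.
    Root 14: left subtree has 1 node {1}, right has 0 { }.
  Root 10: left subtree has 0 nodes { }, right has 3 {18, 25, 5}.
    Root 18: left subtree has 0 nodes { }, right has 2 {25, 5}.
      Root 5: left subtree has 1 node {25}, right has 0 { }.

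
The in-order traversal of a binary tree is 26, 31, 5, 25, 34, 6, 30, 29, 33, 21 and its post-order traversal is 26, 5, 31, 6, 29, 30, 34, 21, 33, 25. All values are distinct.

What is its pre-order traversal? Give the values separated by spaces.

The last element of post-order is the root; it splits in-order into left and right subtrees.
Root 25: left subtree has 3 nodes {26, 31, 5}, right has 6 {34, 6, 30, 29, 33, 21}.
  Root 31: left subtree has 1 node {26}, right has 1 {5}.
  Root 33: left subtree has 4 nodes {34, 6, 30, 29}, right has 1 {21}.
    Root 34: left subtree has 0 nodes { }, right has 3 {6, 30, 29}.
      Root 30: left subtree has 1 node {6}, right has 1 {29}.

25 31 26 5 33 34 30 6 29 21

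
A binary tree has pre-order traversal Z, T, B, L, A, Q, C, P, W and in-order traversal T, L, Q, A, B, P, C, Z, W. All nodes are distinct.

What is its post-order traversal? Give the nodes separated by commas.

The first element of pre-order is the root; it splits in-order into left and right subtrees.
Root Z: left subtree has 7 nodes {T, L, Q, A, B, P, C}, right has 1 {W}.
  Root T: left subtree has 0 nodes { }, right has 6 {L, Q, A, B, P, C}.
    Root B: left subtree has 3 nodes {L, Q, A}, right has 2 {P, C}.
      Root L: left subtree has 0 nodes { }, right has 2 {Q, A}.
        Root A: left subtree has 1 node {Q}, right has 0 { }.
      Root C: left subtree has 1 node {P}, right has 0 { }.

Q, A, L, P, C, B, T, W, Z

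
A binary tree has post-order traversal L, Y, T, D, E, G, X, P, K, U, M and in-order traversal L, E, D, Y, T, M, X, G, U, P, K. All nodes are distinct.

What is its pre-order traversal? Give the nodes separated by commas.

M, E, L, D, T, Y, U, X, G, K, P

The last element of post-order is the root; it splits in-order into left and right subtrees.
Root M: left subtree has 5 nodes {L, E, D, Y, T}, right has 5 {X, G, U, P, K}.
  Root E: left subtree has 1 node {L}, right has 3 {D, Y, T}.
    Root D: left subtree has 0 nodes { }, right has 2 {Y, T}.
      Root T: left subtree has 1 node {Y}, right has 0 { }.
  Root U: left subtree has 2 nodes {X, G}, right has 2 {P, K}.
    Root X: left subtree has 0 nodes { }, right has 1 {G}.
    Root K: left subtree has 1 node {P}, right has 0 { }.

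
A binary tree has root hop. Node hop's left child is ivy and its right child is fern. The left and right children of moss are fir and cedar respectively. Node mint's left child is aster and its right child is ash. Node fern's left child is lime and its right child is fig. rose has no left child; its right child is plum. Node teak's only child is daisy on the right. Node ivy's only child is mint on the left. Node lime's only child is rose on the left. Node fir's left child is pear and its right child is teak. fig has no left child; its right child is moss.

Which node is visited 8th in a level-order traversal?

Level-order visits nodes level by level from the root, left to right within each level.
Level 0: hop
Level 1: ivy, fern
Level 2: mint, lime, fig
Level 3: aster, ash, rose, moss
Level 4: plum, fir, cedar
Level 5: pear, teak
Level 6: daisy
Full level-order sequence: hop, ivy, fern, mint, lime, fig, aster, ash, rose, moss, plum, fir, cedar, pear, teak, daisy.

ash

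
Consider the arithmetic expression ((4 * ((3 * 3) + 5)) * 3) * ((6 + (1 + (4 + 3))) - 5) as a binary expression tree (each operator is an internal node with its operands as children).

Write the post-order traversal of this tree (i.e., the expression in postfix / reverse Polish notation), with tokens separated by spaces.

4 3 3 * 5 + * 3 * 6 1 4 3 + + + 5 - *

Post-order on an expression tree gives postfix notation: for each operator, emit left operand, right operand, then the operator.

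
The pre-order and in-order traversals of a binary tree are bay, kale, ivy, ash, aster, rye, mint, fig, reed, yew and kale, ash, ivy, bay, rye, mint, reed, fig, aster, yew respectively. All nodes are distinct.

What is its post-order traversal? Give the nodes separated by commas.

The first element of pre-order is the root; it splits in-order into left and right subtrees.
Root bay: left subtree has 3 nodes {kale, ash, ivy}, right has 6 {rye, mint, reed, fig, aster, yew}.
  Root kale: left subtree has 0 nodes { }, right has 2 {ash, ivy}.
    Root ivy: left subtree has 1 node {ash}, right has 0 { }.
  Root aster: left subtree has 4 nodes {rye, mint, reed, fig}, right has 1 {yew}.
    Root rye: left subtree has 0 nodes { }, right has 3 {mint, reed, fig}.
      Root mint: left subtree has 0 nodes { }, right has 2 {reed, fig}.
        Root fig: left subtree has 1 node {reed}, right has 0 { }.

ash, ivy, kale, reed, fig, mint, rye, yew, aster, bay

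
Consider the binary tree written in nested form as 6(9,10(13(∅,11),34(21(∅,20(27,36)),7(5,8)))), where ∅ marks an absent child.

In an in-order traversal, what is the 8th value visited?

In-order visits the left subtree, then the node, then the right subtree.
At 6: go left to 9.
  9 is a leaf — visit 9.
Visit 6.
At 6: go right to 10.
  At 10: go left to 13.
    At 13: no left child.
    Visit 13.
    At 13: go right to 11.
      11 is a leaf — visit 11.
  Visit 10.
  At 10: go right to 34.
    At 34: go left to 21.
      At 21: no left child.
      Visit 21.
      At 21: go right to 20.
        At 20: go left to 27.
          27 is a leaf — visit 27.
        Visit 20.
        At 20: go right to 36.
          36 is a leaf — visit 36.
    Visit 34.
    At 34: go right to 7.
      At 7: go left to 5.
        5 is a leaf — visit 5.
      Visit 7.
      At 7: go right to 8.
        8 is a leaf — visit 8.
Full in-order sequence: 9, 6, 13, 11, 10, 21, 27, 20, 36, 34, 5, 7, 8.

20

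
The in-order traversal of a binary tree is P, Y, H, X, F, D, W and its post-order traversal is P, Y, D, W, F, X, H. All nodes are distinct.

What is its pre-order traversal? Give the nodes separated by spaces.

H Y P X F W D

The last element of post-order is the root; it splits in-order into left and right subtrees.
Root H: left subtree has 2 nodes {P, Y}, right has 4 {X, F, D, W}.
  Root Y: left subtree has 1 node {P}, right has 0 { }.
  Root X: left subtree has 0 nodes { }, right has 3 {F, D, W}.
    Root F: left subtree has 0 nodes { }, right has 2 {D, W}.
      Root W: left subtree has 1 node {D}, right has 0 { }.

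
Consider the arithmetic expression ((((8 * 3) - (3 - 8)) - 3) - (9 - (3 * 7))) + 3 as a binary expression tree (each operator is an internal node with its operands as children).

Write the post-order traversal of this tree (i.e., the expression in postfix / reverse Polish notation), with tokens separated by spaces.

Post-order on an expression tree gives postfix notation: for each operator, emit left operand, right operand, then the operator.

8 3 * 3 8 - - 3 - 9 3 7 * - - 3 +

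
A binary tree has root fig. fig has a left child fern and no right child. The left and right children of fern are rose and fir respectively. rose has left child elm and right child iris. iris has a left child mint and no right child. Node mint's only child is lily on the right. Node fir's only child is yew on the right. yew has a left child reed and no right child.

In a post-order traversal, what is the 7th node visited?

Post-order visits the left subtree, then the right subtree, then the node.
At fig: go left to fern.
  At fern: go left to rose.
    At rose: go left to elm.
      elm is a leaf — visit elm.
    At rose: go right to iris.
      At iris: go left to mint.
        At mint: no left child.
        At mint: go right to lily.
          lily is a leaf — visit lily.
        Visit mint.
      At iris: no right child.
      Visit iris.
    Visit rose.
  At fern: go right to fir.
    At fir: no left child.
    At fir: go right to yew.
      At yew: go left to reed.
        reed is a leaf — visit reed.
      At yew: no right child.
      Visit yew.
    Visit fir.
  Visit fern.
At fig: no right child.
Visit fig.
Full post-order sequence: elm, lily, mint, iris, rose, reed, yew, fir, fern, fig.

yew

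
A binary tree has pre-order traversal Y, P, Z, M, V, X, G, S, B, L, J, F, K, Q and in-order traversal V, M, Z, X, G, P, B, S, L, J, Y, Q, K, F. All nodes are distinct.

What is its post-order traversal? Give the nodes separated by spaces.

V M G X Z B J L S P Q K F Y

The first element of pre-order is the root; it splits in-order into left and right subtrees.
Root Y: left subtree has 10 nodes {V, M, Z, X, G, P, B, S, L, J}, right has 3 {Q, K, F}.
  Root P: left subtree has 5 nodes {V, M, Z, X, G}, right has 4 {B, S, L, J}.
    Root Z: left subtree has 2 nodes {V, M}, right has 2 {X, G}.
      Root M: left subtree has 1 node {V}, right has 0 { }.
      Root X: left subtree has 0 nodes { }, right has 1 {G}.
    Root S: left subtree has 1 node {B}, right has 2 {L, J}.
      Root L: left subtree has 0 nodes { }, right has 1 {J}.
  Root F: left subtree has 2 nodes {Q, K}, right has 0 { }.
    Root K: left subtree has 1 node {Q}, right has 0 { }.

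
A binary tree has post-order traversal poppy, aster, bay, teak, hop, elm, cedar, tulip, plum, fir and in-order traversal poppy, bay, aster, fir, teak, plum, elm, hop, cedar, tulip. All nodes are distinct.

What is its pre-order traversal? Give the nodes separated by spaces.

The last element of post-order is the root; it splits in-order into left and right subtrees.
Root fir: left subtree has 3 nodes {poppy, bay, aster}, right has 6 {teak, plum, elm, hop, cedar, tulip}.
  Root bay: left subtree has 1 node {poppy}, right has 1 {aster}.
  Root plum: left subtree has 1 node {teak}, right has 4 {elm, hop, cedar, tulip}.
    Root tulip: left subtree has 3 nodes {elm, hop, cedar}, right has 0 { }.
      Root cedar: left subtree has 2 nodes {elm, hop}, right has 0 { }.
        Root elm: left subtree has 0 nodes { }, right has 1 {hop}.

fir bay poppy aster plum teak tulip cedar elm hop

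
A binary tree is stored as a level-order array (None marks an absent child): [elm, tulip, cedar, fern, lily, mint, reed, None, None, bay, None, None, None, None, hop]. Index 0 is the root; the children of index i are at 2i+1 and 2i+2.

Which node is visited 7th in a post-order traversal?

Post-order visits the left subtree, then the right subtree, then the node.
At elm: go left to tulip.
  At tulip: go left to fern.
    fern is a leaf — visit fern.
  At tulip: go right to lily.
    At lily: go left to bay.
      bay is a leaf — visit bay.
    At lily: no right child.
    Visit lily.
  Visit tulip.
At elm: go right to cedar.
  At cedar: go left to mint.
    mint is a leaf — visit mint.
  At cedar: go right to reed.
    At reed: no left child.
    At reed: go right to hop.
      hop is a leaf — visit hop.
    Visit reed.
  Visit cedar.
Visit elm.
Full post-order sequence: fern, bay, lily, tulip, mint, hop, reed, cedar, elm.

reed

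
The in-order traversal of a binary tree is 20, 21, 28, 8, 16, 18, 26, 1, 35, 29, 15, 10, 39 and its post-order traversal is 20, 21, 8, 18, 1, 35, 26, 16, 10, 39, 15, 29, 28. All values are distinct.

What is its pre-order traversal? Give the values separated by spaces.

28 21 20 29 16 8 26 18 35 1 15 39 10

The last element of post-order is the root; it splits in-order into left and right subtrees.
Root 28: left subtree has 2 nodes {20, 21}, right has 10 {8, 16, 18, 26, 1, 35, 29, 15, 10, 39}.
  Root 21: left subtree has 1 node {20}, right has 0 { }.
  Root 29: left subtree has 6 nodes {8, 16, 18, 26, 1, 35}, right has 3 {15, 10, 39}.
    Root 16: left subtree has 1 node {8}, right has 4 {18, 26, 1, 35}.
      Root 26: left subtree has 1 node {18}, right has 2 {1, 35}.
        Root 35: left subtree has 1 node {1}, right has 0 { }.
    Root 15: left subtree has 0 nodes { }, right has 2 {10, 39}.
      Root 39: left subtree has 1 node {10}, right has 0 { }.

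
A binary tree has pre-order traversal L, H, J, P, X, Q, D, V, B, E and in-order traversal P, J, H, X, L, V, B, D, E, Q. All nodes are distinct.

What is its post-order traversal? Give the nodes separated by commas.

The first element of pre-order is the root; it splits in-order into left and right subtrees.
Root L: left subtree has 4 nodes {P, J, H, X}, right has 5 {V, B, D, E, Q}.
  Root H: left subtree has 2 nodes {P, J}, right has 1 {X}.
    Root J: left subtree has 1 node {P}, right has 0 { }.
  Root Q: left subtree has 4 nodes {V, B, D, E}, right has 0 { }.
    Root D: left subtree has 2 nodes {V, B}, right has 1 {E}.
      Root V: left subtree has 0 nodes { }, right has 1 {B}.

P, J, X, H, B, V, E, D, Q, L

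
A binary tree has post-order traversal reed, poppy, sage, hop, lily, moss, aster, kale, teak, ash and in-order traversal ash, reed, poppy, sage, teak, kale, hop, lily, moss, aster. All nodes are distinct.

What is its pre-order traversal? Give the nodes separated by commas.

ash, teak, sage, poppy, reed, kale, aster, moss, lily, hop

The last element of post-order is the root; it splits in-order into left and right subtrees.
Root ash: left subtree has 0 nodes { }, right has 9 {reed, poppy, sage, teak, kale, hop, lily, moss, aster}.
  Root teak: left subtree has 3 nodes {reed, poppy, sage}, right has 5 {kale, hop, lily, moss, aster}.
    Root sage: left subtree has 2 nodes {reed, poppy}, right has 0 { }.
      Root poppy: left subtree has 1 node {reed}, right has 0 { }.
    Root kale: left subtree has 0 nodes { }, right has 4 {hop, lily, moss, aster}.
      Root aster: left subtree has 3 nodes {hop, lily, moss}, right has 0 { }.
        Root moss: left subtree has 2 nodes {hop, lily}, right has 0 { }.
          Root lily: left subtree has 1 node {hop}, right has 0 { }.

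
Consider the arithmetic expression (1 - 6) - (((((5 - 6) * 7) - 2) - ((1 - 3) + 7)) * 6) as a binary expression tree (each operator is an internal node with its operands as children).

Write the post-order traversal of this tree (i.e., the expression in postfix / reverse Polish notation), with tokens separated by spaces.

Post-order on an expression tree gives postfix notation: for each operator, emit left operand, right operand, then the operator.

1 6 - 5 6 - 7 * 2 - 1 3 - 7 + - 6 * -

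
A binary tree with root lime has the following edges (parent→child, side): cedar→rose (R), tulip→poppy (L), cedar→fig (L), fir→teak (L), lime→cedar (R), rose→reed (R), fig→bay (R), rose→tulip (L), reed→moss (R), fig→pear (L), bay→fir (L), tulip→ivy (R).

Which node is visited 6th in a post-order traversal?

Post-order visits the left subtree, then the right subtree, then the node.
At lime: no left child.
At lime: go right to cedar.
  At cedar: go left to fig.
    At fig: go left to pear.
      pear is a leaf — visit pear.
    At fig: go right to bay.
      At bay: go left to fir.
        At fir: go left to teak.
          teak is a leaf — visit teak.
        At fir: no right child.
        Visit fir.
      At bay: no right child.
      Visit bay.
    Visit fig.
  At cedar: go right to rose.
    At rose: go left to tulip.
      At tulip: go left to poppy.
        poppy is a leaf — visit poppy.
      At tulip: go right to ivy.
        ivy is a leaf — visit ivy.
      Visit tulip.
    At rose: go right to reed.
      At reed: no left child.
      At reed: go right to moss.
        moss is a leaf — visit moss.
      Visit reed.
    Visit rose.
  Visit cedar.
Visit lime.
Full post-order sequence: pear, teak, fir, bay, fig, poppy, ivy, tulip, moss, reed, rose, cedar, lime.

poppy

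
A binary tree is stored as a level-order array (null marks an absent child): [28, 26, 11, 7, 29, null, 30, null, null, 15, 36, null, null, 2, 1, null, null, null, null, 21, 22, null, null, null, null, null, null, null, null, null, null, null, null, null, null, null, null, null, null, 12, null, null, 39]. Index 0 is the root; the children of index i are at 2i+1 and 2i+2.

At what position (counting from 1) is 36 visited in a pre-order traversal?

Pre-order visits the node, then its left subtree, then its right subtree.
Visit 28.
At 28: go left to 26.
  Visit 26.
  At 26: go left to 7.
    7 is a leaf — visit 7.
  At 26: go right to 29.
    Visit 29.
    At 29: go left to 15.
      Visit 15.
      At 15: go left to 21.
        Visit 21.
        At 21: go left to 12.
          12 is a leaf — visit 12.
        At 21: no right child.
      At 15: go right to 22.
        Visit 22.
        At 22: no left child.
        At 22: go right to 39.
          39 is a leaf — visit 39.
    At 29: go right to 36.
      36 is a leaf — visit 36.
At 28: go right to 11.
  Visit 11.
  At 11: no left child.
  At 11: go right to 30.
    Visit 30.
    At 30: go left to 2.
      2 is a leaf — visit 2.
    At 30: go right to 1.
      1 is a leaf — visit 1.
Full pre-order sequence: 28, 26, 7, 29, 15, 21, 12, 22, 39, 36, 11, 30, 2, 1.

10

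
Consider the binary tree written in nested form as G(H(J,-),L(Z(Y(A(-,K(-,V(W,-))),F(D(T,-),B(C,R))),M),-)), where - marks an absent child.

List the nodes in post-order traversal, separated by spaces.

Post-order visits the left subtree, then the right subtree, then the node.
At G: go left to H.
  At H: go left to J.
    J is a leaf — visit J.
  At H: no right child.
  Visit H.
At G: go right to L.
  At L: go left to Z.
    At Z: go left to Y.
      At Y: go left to A.
        At A: no left child.
        At A: go right to K.
          At K: no left child.
          At K: go right to V.
            At V: go left to W.
              W is a leaf — visit W.
            At V: no right child.
            Visit V.
          Visit K.
        Visit A.
      At Y: go right to F.
        At F: go left to D.
          At D: go left to T.
            T is a leaf — visit T.
          At D: no right child.
          Visit D.
        At F: go right to B.
          At B: go left to C.
            C is a leaf — visit C.
          At B: go right to R.
            R is a leaf — visit R.
          Visit B.
        Visit F.
      Visit Y.
    At Z: go right to M.
      M is a leaf — visit M.
    Visit Z.
  At L: no right child.
  Visit L.
Visit G.

J H W V K A T D C R B F Y M Z L G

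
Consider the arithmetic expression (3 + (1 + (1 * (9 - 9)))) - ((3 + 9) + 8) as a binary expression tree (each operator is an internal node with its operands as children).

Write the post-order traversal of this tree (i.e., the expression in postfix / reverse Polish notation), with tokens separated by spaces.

3 1 1 9 9 - * + + 3 9 + 8 + -

Post-order on an expression tree gives postfix notation: for each operator, emit left operand, right operand, then the operator.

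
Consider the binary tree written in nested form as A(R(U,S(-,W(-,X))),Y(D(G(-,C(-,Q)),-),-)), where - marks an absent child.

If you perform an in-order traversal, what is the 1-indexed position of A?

In-order visits the left subtree, then the node, then the right subtree.
At A: go left to R.
  At R: go left to U.
    U is a leaf — visit U.
  Visit R.
  At R: go right to S.
    At S: no left child.
    Visit S.
    At S: go right to W.
      At W: no left child.
      Visit W.
      At W: go right to X.
        X is a leaf — visit X.
Visit A.
At A: go right to Y.
  At Y: go left to D.
    At D: go left to G.
      At G: no left child.
      Visit G.
      At G: go right to C.
        At C: no left child.
        Visit C.
        At C: go right to Q.
          Q is a leaf — visit Q.
    Visit D.
    At D: no right child.
  Visit Y.
  At Y: no right child.
Full in-order sequence: U, R, S, W, X, A, G, C, Q, D, Y.

6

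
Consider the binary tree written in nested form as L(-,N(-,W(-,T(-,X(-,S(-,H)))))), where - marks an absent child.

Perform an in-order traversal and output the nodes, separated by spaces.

L N W T X S H

In-order visits the left subtree, then the node, then the right subtree.
At L: no left child.
Visit L.
At L: go right to N.
  At N: no left child.
  Visit N.
  At N: go right to W.
    At W: no left child.
    Visit W.
    At W: go right to T.
      At T: no left child.
      Visit T.
      At T: go right to X.
        At X: no left child.
        Visit X.
        At X: go right to S.
          At S: no left child.
          Visit S.
          At S: go right to H.
            H is a leaf — visit H.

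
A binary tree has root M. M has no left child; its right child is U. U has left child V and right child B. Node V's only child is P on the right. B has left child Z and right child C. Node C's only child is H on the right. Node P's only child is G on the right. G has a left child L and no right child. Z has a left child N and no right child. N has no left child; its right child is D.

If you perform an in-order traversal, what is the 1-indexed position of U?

6

In-order visits the left subtree, then the node, then the right subtree.
At M: no left child.
Visit M.
At M: go right to U.
  At U: go left to V.
    At V: no left child.
    Visit V.
    At V: go right to P.
      At P: no left child.
      Visit P.
      At P: go right to G.
        At G: go left to L.
          L is a leaf — visit L.
        Visit G.
        At G: no right child.
  Visit U.
  At U: go right to B.
    At B: go left to Z.
      At Z: go left to N.
        At N: no left child.
        Visit N.
        At N: go right to D.
          D is a leaf — visit D.
      Visit Z.
      At Z: no right child.
    Visit B.
    At B: go right to C.
      At C: no left child.
      Visit C.
      At C: go right to H.
        H is a leaf — visit H.
Full in-order sequence: M, V, P, L, G, U, N, D, Z, B, C, H.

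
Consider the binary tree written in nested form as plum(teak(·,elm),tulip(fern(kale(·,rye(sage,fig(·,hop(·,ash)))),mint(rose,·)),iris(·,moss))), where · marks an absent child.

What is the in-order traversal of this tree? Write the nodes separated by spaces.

In-order visits the left subtree, then the node, then the right subtree.
At plum: go left to teak.
  At teak: no left child.
  Visit teak.
  At teak: go right to elm.
    elm is a leaf — visit elm.
Visit plum.
At plum: go right to tulip.
  At tulip: go left to fern.
    At fern: go left to kale.
      At kale: no left child.
      Visit kale.
      At kale: go right to rye.
        At rye: go left to sage.
          sage is a leaf — visit sage.
        Visit rye.
        At rye: go right to fig.
          At fig: no left child.
          Visit fig.
          At fig: go right to hop.
            At hop: no left child.
            Visit hop.
            At hop: go right to ash.
              ash is a leaf — visit ash.
    Visit fern.
    At fern: go right to mint.
      At mint: go left to rose.
        rose is a leaf — visit rose.
      Visit mint.
      At mint: no right child.
  Visit tulip.
  At tulip: go right to iris.
    At iris: no left child.
    Visit iris.
    At iris: go right to moss.
      moss is a leaf — visit moss.

teak elm plum kale sage rye fig hop ash fern rose mint tulip iris moss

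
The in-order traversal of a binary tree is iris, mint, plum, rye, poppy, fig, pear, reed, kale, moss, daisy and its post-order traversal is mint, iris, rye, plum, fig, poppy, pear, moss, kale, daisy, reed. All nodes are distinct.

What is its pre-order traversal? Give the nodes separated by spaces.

The last element of post-order is the root; it splits in-order into left and right subtrees.
Root reed: left subtree has 7 nodes {iris, mint, plum, rye, poppy, fig, pear}, right has 3 {kale, moss, daisy}.
  Root pear: left subtree has 6 nodes {iris, mint, plum, rye, poppy, fig}, right has 0 { }.
    Root poppy: left subtree has 4 nodes {iris, mint, plum, rye}, right has 1 {fig}.
      Root plum: left subtree has 2 nodes {iris, mint}, right has 1 {rye}.
        Root iris: left subtree has 0 nodes { }, right has 1 {mint}.
  Root daisy: left subtree has 2 nodes {kale, moss}, right has 0 { }.
    Root kale: left subtree has 0 nodes { }, right has 1 {moss}.

reed pear poppy plum iris mint rye fig daisy kale moss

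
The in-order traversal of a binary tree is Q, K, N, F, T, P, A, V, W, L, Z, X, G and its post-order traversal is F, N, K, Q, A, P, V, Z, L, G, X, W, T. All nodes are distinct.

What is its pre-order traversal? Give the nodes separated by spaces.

T Q K N F W V P A X L Z G

The last element of post-order is the root; it splits in-order into left and right subtrees.
Root T: left subtree has 4 nodes {Q, K, N, F}, right has 8 {P, A, V, W, L, Z, X, G}.
  Root Q: left subtree has 0 nodes { }, right has 3 {K, N, F}.
    Root K: left subtree has 0 nodes { }, right has 2 {N, F}.
      Root N: left subtree has 0 nodes { }, right has 1 {F}.
  Root W: left subtree has 3 nodes {P, A, V}, right has 4 {L, Z, X, G}.
    Root V: left subtree has 2 nodes {P, A}, right has 0 { }.
      Root P: left subtree has 0 nodes { }, right has 1 {A}.
    Root X: left subtree has 2 nodes {L, Z}, right has 1 {G}.
      Root L: left subtree has 0 nodes { }, right has 1 {Z}.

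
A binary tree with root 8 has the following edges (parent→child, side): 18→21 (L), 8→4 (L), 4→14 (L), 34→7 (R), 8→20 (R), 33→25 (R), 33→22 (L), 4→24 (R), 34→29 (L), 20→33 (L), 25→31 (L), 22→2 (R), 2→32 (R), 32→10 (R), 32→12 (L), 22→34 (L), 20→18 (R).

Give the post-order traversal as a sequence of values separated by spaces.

Post-order visits the left subtree, then the right subtree, then the node.
At 8: go left to 4.
  At 4: go left to 14.
    14 is a leaf — visit 14.
  At 4: go right to 24.
    24 is a leaf — visit 24.
  Visit 4.
At 8: go right to 20.
  At 20: go left to 33.
    At 33: go left to 22.
      At 22: go left to 34.
        At 34: go left to 29.
          29 is a leaf — visit 29.
        At 34: go right to 7.
          7 is a leaf — visit 7.
        Visit 34.
      At 22: go right to 2.
        At 2: no left child.
        At 2: go right to 32.
          At 32: go left to 12.
            12 is a leaf — visit 12.
          At 32: go right to 10.
            10 is a leaf — visit 10.
          Visit 32.
        Visit 2.
      Visit 22.
    At 33: go right to 25.
      At 25: go left to 31.
        31 is a leaf — visit 31.
      At 25: no right child.
      Visit 25.
    Visit 33.
  At 20: go right to 18.
    At 18: go left to 21.
      21 is a leaf — visit 21.
    At 18: no right child.
    Visit 18.
  Visit 20.
Visit 8.

14 24 4 29 7 34 12 10 32 2 22 31 25 33 21 18 20 8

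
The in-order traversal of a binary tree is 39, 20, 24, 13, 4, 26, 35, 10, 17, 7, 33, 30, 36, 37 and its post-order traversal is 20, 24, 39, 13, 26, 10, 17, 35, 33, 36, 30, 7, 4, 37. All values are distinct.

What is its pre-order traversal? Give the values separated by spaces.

The last element of post-order is the root; it splits in-order into left and right subtrees.
Root 37: left subtree has 13 nodes {39, 20, 24, 13, 4, 26, 35, 10, 17, 7, 33, 30, 36}, right has 0 { }.
  Root 4: left subtree has 4 nodes {39, 20, 24, 13}, right has 8 {26, 35, 10, 17, 7, 33, 30, 36}.
    Root 13: left subtree has 3 nodes {39, 20, 24}, right has 0 { }.
      Root 39: left subtree has 0 nodes { }, right has 2 {20, 24}.
        Root 24: left subtree has 1 node {20}, right has 0 { }.
    Root 7: left subtree has 4 nodes {26, 35, 10, 17}, right has 3 {33, 30, 36}.
      Root 35: left subtree has 1 node {26}, right has 2 {10, 17}.
        Root 17: left subtree has 1 node {10}, right has 0 { }.
      Root 30: left subtree has 1 node {33}, right has 1 {36}.

37 4 13 39 24 20 7 35 26 17 10 30 33 36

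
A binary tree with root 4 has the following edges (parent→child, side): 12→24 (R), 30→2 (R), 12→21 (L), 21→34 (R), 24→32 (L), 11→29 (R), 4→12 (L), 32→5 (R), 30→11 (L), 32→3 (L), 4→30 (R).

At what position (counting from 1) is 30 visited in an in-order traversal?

11

In-order visits the left subtree, then the node, then the right subtree.
At 4: go left to 12.
  At 12: go left to 21.
    At 21: no left child.
    Visit 21.
    At 21: go right to 34.
      34 is a leaf — visit 34.
  Visit 12.
  At 12: go right to 24.
    At 24: go left to 32.
      At 32: go left to 3.
        3 is a leaf — visit 3.
      Visit 32.
      At 32: go right to 5.
        5 is a leaf — visit 5.
    Visit 24.
    At 24: no right child.
Visit 4.
At 4: go right to 30.
  At 30: go left to 11.
    At 11: no left child.
    Visit 11.
    At 11: go right to 29.
      29 is a leaf — visit 29.
  Visit 30.
  At 30: go right to 2.
    2 is a leaf — visit 2.
Full in-order sequence: 21, 34, 12, 3, 32, 5, 24, 4, 11, 29, 30, 2.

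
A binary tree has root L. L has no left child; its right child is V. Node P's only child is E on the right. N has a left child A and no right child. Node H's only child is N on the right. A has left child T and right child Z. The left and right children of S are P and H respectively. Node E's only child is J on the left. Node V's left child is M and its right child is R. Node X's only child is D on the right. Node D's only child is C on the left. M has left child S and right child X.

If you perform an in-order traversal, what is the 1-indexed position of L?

1

In-order visits the left subtree, then the node, then the right subtree.
At L: no left child.
Visit L.
At L: go right to V.
  At V: go left to M.
    At M: go left to S.
      At S: go left to P.
        At P: no left child.
        Visit P.
        At P: go right to E.
          At E: go left to J.
            J is a leaf — visit J.
          Visit E.
          At E: no right child.
      Visit S.
      At S: go right to H.
        At H: no left child.
        Visit H.
        At H: go right to N.
          At N: go left to A.
            At A: go left to T.
              T is a leaf — visit T.
            Visit A.
            At A: go right to Z.
              Z is a leaf — visit Z.
          Visit N.
          At N: no right child.
    Visit M.
    At M: go right to X.
      At X: no left child.
      Visit X.
      At X: go right to D.
        At D: go left to C.
          C is a leaf — visit C.
        Visit D.
        At D: no right child.
  Visit V.
  At V: go right to R.
    R is a leaf — visit R.
Full in-order sequence: L, P, J, E, S, H, T, A, Z, N, M, X, C, D, V, R.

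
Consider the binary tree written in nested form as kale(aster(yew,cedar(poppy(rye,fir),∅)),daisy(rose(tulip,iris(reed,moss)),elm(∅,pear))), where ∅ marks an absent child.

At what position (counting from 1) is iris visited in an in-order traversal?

11

In-order visits the left subtree, then the node, then the right subtree.
At kale: go left to aster.
  At aster: go left to yew.
    yew is a leaf — visit yew.
  Visit aster.
  At aster: go right to cedar.
    At cedar: go left to poppy.
      At poppy: go left to rye.
        rye is a leaf — visit rye.
      Visit poppy.
      At poppy: go right to fir.
        fir is a leaf — visit fir.
    Visit cedar.
    At cedar: no right child.
Visit kale.
At kale: go right to daisy.
  At daisy: go left to rose.
    At rose: go left to tulip.
      tulip is a leaf — visit tulip.
    Visit rose.
    At rose: go right to iris.
      At iris: go left to reed.
        reed is a leaf — visit reed.
      Visit iris.
      At iris: go right to moss.
        moss is a leaf — visit moss.
  Visit daisy.
  At daisy: go right to elm.
    At elm: no left child.
    Visit elm.
    At elm: go right to pear.
      pear is a leaf — visit pear.
Full in-order sequence: yew, aster, rye, poppy, fir, cedar, kale, tulip, rose, reed, iris, moss, daisy, elm, pear.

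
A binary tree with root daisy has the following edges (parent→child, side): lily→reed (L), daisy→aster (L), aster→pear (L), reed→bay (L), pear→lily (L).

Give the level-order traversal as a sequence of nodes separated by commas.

Level-order visits nodes level by level from the root, left to right within each level.
Level 0: daisy
Level 1: aster
Level 2: pear
Level 3: lily
Level 4: reed
Level 5: bay

daisy, aster, pear, lily, reed, bay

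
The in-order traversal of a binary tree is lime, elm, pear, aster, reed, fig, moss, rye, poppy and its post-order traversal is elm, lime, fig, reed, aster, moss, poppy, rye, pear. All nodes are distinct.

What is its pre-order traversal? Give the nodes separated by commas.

The last element of post-order is the root; it splits in-order into left and right subtrees.
Root pear: left subtree has 2 nodes {lime, elm}, right has 6 {aster, reed, fig, moss, rye, poppy}.
  Root lime: left subtree has 0 nodes { }, right has 1 {elm}.
  Root rye: left subtree has 4 nodes {aster, reed, fig, moss}, right has 1 {poppy}.
    Root moss: left subtree has 3 nodes {aster, reed, fig}, right has 0 { }.
      Root aster: left subtree has 0 nodes { }, right has 2 {reed, fig}.
        Root reed: left subtree has 0 nodes { }, right has 1 {fig}.

pear, lime, elm, rye, moss, aster, reed, fig, poppy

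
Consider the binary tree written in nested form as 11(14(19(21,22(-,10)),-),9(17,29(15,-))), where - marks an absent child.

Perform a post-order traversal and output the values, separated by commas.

21, 10, 22, 19, 14, 17, 15, 29, 9, 11

Post-order visits the left subtree, then the right subtree, then the node.
At 11: go left to 14.
  At 14: go left to 19.
    At 19: go left to 21.
      21 is a leaf — visit 21.
    At 19: go right to 22.
      At 22: no left child.
      At 22: go right to 10.
        10 is a leaf — visit 10.
      Visit 22.
    Visit 19.
  At 14: no right child.
  Visit 14.
At 11: go right to 9.
  At 9: go left to 17.
    17 is a leaf — visit 17.
  At 9: go right to 29.
    At 29: go left to 15.
      15 is a leaf — visit 15.
    At 29: no right child.
    Visit 29.
  Visit 9.
Visit 11.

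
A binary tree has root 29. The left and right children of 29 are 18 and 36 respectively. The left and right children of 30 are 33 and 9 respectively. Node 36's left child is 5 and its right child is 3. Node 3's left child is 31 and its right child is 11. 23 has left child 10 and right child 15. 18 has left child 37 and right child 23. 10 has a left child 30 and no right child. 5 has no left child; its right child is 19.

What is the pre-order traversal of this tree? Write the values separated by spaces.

29 18 37 23 10 30 33 9 15 36 5 19 3 31 11

Pre-order visits the node, then its left subtree, then its right subtree.
Visit 29.
At 29: go left to 18.
  Visit 18.
  At 18: go left to 37.
    37 is a leaf — visit 37.
  At 18: go right to 23.
    Visit 23.
    At 23: go left to 10.
      Visit 10.
      At 10: go left to 30.
        Visit 30.
        At 30: go left to 33.
          33 is a leaf — visit 33.
        At 30: go right to 9.
          9 is a leaf — visit 9.
      At 10: no right child.
    At 23: go right to 15.
      15 is a leaf — visit 15.
At 29: go right to 36.
  Visit 36.
  At 36: go left to 5.
    Visit 5.
    At 5: no left child.
    At 5: go right to 19.
      19 is a leaf — visit 19.
  At 36: go right to 3.
    Visit 3.
    At 3: go left to 31.
      31 is a leaf — visit 31.
    At 3: go right to 11.
      11 is a leaf — visit 11.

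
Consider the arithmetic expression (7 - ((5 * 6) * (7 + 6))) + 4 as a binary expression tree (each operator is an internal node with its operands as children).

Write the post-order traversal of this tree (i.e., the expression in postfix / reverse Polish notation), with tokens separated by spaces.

7 5 6 * 7 6 + * - 4 +

Post-order on an expression tree gives postfix notation: for each operator, emit left operand, right operand, then the operator.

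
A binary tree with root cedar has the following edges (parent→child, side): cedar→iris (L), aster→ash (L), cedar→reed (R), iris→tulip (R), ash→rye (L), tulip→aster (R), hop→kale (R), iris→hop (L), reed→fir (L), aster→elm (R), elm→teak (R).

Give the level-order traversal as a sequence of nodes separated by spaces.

cedar iris reed hop tulip fir kale aster ash elm rye teak

Level-order visits nodes level by level from the root, left to right within each level.
Level 0: cedar
Level 1: iris, reed
Level 2: hop, tulip, fir
Level 3: kale, aster
Level 4: ash, elm
Level 5: rye, teak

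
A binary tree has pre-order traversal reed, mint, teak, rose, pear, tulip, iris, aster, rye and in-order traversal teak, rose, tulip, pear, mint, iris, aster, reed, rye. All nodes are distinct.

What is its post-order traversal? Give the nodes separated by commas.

The first element of pre-order is the root; it splits in-order into left and right subtrees.
Root reed: left subtree has 7 nodes {teak, rose, tulip, pear, mint, iris, aster}, right has 1 {rye}.
  Root mint: left subtree has 4 nodes {teak, rose, tulip, pear}, right has 2 {iris, aster}.
    Root teak: left subtree has 0 nodes { }, right has 3 {rose, tulip, pear}.
      Root rose: left subtree has 0 nodes { }, right has 2 {tulip, pear}.
        Root pear: left subtree has 1 node {tulip}, right has 0 { }.
    Root iris: left subtree has 0 nodes { }, right has 1 {aster}.

tulip, pear, rose, teak, aster, iris, mint, rye, reed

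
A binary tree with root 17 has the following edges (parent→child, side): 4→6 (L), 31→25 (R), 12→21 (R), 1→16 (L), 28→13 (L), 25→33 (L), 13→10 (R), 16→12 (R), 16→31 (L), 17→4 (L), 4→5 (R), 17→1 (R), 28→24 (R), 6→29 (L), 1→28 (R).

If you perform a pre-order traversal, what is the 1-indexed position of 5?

5

Pre-order visits the node, then its left subtree, then its right subtree.
Visit 17.
At 17: go left to 4.
  Visit 4.
  At 4: go left to 6.
    Visit 6.
    At 6: go left to 29.
      29 is a leaf — visit 29.
    At 6: no right child.
  At 4: go right to 5.
    5 is a leaf — visit 5.
At 17: go right to 1.
  Visit 1.
  At 1: go left to 16.
    Visit 16.
    At 16: go left to 31.
      Visit 31.
      At 31: no left child.
      At 31: go right to 25.
        Visit 25.
        At 25: go left to 33.
          33 is a leaf — visit 33.
        At 25: no right child.
    At 16: go right to 12.
      Visit 12.
      At 12: no left child.
      At 12: go right to 21.
        21 is a leaf — visit 21.
  At 1: go right to 28.
    Visit 28.
    At 28: go left to 13.
      Visit 13.
      At 13: no left child.
      At 13: go right to 10.
        10 is a leaf — visit 10.
    At 28: go right to 24.
      24 is a leaf — visit 24.
Full pre-order sequence: 17, 4, 6, 29, 5, 1, 16, 31, 25, 33, 12, 21, 28, 13, 10, 24.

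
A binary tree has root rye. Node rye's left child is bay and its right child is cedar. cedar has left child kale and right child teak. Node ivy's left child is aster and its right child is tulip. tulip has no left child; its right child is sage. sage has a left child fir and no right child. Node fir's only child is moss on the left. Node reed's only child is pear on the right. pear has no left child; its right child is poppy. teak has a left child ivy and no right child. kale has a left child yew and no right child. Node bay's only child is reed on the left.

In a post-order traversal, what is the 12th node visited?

ivy

Post-order visits the left subtree, then the right subtree, then the node.
At rye: go left to bay.
  At bay: go left to reed.
    At reed: no left child.
    At reed: go right to pear.
      At pear: no left child.
      At pear: go right to poppy.
        poppy is a leaf — visit poppy.
      Visit pear.
    Visit reed.
  At bay: no right child.
  Visit bay.
At rye: go right to cedar.
  At cedar: go left to kale.
    At kale: go left to yew.
      yew is a leaf — visit yew.
    At kale: no right child.
    Visit kale.
  At cedar: go right to teak.
    At teak: go left to ivy.
      At ivy: go left to aster.
        aster is a leaf — visit aster.
      At ivy: go right to tulip.
        At tulip: no left child.
        At tulip: go right to sage.
          At sage: go left to fir.
            At fir: go left to moss.
              moss is a leaf — visit moss.
            At fir: no right child.
            Visit fir.
          At sage: no right child.
          Visit sage.
        Visit tulip.
      Visit ivy.
    At teak: no right child.
    Visit teak.
  Visit cedar.
Visit rye.
Full post-order sequence: poppy, pear, reed, bay, yew, kale, aster, moss, fir, sage, tulip, ivy, teak, cedar, rye.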